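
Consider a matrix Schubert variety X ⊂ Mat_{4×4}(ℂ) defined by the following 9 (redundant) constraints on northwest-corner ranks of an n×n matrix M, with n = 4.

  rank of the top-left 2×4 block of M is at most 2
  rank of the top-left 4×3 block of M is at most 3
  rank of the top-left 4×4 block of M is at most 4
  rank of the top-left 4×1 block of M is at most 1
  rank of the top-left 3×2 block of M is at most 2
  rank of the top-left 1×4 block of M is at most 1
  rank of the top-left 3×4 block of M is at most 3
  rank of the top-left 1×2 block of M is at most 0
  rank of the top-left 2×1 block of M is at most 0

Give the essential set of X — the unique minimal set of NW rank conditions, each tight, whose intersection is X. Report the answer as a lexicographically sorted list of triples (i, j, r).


Recovering R(i,j) via the rank-extension bound from the 9 conditions:

  i=1: 0 | 0 | 1 | 1
  i=2: 0 | 1 | 2 | 2
  i=3: 1 | 2 | 3 | 3
  i=4: 1 | 2 | 3 | 4

giving w = (3, 2, 1, 4) via Δ²R.

D(w) has 3 cells with 2 SE-corners; essential set:

[(1, 2, 0), (2, 1, 0)]


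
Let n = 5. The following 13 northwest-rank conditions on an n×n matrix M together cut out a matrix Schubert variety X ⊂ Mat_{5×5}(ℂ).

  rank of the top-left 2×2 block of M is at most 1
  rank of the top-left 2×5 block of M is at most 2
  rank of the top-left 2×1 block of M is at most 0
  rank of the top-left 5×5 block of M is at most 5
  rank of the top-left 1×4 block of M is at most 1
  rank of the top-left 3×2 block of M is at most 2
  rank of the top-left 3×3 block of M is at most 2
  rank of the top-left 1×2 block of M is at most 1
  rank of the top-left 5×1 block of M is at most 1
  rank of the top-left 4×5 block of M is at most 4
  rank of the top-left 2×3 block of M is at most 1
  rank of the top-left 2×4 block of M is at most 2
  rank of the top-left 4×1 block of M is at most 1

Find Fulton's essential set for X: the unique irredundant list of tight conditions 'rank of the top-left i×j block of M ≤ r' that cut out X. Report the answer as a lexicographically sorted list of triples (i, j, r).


Reconstructing r_w from the 13 given conditions:

  0 | 1 | 1 | 1 | 1
  0 | 1 | 1 | 2 | 2
  1 | 2 | 2 | 3 | 3
  1 | 2 | 3 | 4 | 4
  1 | 2 | 3 | 4 | 5

giving w = (2, 4, 1, 3, 5) via Δ²R.

ℓ(w)=3; the 2 essential cells (i,j,r):

[(2, 1, 0), (2, 3, 1)]


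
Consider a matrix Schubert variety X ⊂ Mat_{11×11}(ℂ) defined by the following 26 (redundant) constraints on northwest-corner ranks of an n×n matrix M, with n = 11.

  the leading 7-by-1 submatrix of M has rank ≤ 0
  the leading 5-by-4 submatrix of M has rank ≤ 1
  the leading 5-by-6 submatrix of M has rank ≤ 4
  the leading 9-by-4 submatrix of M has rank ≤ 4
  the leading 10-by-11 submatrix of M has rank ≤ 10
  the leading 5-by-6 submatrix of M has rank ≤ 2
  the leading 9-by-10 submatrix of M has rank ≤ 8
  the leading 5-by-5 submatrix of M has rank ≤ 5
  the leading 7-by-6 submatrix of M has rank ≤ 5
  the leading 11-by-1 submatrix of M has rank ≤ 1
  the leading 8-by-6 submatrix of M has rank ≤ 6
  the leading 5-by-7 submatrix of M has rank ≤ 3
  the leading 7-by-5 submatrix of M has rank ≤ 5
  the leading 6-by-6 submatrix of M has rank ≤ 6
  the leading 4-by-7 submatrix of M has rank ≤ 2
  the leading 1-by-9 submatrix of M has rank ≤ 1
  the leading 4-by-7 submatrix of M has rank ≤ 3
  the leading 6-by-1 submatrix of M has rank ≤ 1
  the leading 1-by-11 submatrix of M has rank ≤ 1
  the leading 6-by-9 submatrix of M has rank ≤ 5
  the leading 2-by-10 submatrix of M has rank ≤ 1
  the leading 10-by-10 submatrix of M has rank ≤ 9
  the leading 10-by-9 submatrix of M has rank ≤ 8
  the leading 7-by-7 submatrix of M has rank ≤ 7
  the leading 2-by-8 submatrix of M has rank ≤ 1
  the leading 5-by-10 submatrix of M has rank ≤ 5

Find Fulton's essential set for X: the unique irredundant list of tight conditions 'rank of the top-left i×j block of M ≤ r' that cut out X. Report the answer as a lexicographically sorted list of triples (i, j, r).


The tightest implied rank at each (i,j), from the 26 conditions:

  0 | 1 | 1 | 1 | 1 | 1 | 1 | 1 | 1 | 1 | 1
  0 | 1 | 1 | 1 | 1 | 1 | 1 | 1 | 1 | 1 | 2
  0 | 1 | 1 | 1 | 2 | 2 | 2 | 2 | 2 | 2 | 3
  0 | 1 | 1 | 1 | 2 | 2 | 2 | 3 | 3 | 3 | 4
  0 | 1 | 1 | 1 | 2 | 2 | 3 | 4 | 4 | 4 | 5
  0 | 1 | 2 | 2 | 3 | 3 | 4 | 5 | 5 | 5 | 6
  0 | 1 | 2 | 3 | 4 | 4 | 5 | 6 | 6 | 6 | 7
  1 | 2 | 3 | 4 | 5 | 5 | 6 | 7 | 7 | 7 | 8
  1 | 2 | 3 | 4 | 5 | 6 | 7 | 8 | 8 | 8 | 9
  1 | 2 | 3 | 4 | 5 | 6 | 7 | 8 | 8 | 9 | 10
  1 | 2 | 3 | 4 | 5 | 6 | 7 | 8 | 9 | 10 | 11

hence w(1..11) = (2, 11, 5, 8, 7, 3, 4, 1, 6, 10, 9).

6 SE-corners of the 25-cell Rothe diagram give Ess(w):

[(2, 10, 1), (4, 7, 2), (5, 4, 1), (5, 6, 2), (7, 1, 0), (10, 9, 8)]


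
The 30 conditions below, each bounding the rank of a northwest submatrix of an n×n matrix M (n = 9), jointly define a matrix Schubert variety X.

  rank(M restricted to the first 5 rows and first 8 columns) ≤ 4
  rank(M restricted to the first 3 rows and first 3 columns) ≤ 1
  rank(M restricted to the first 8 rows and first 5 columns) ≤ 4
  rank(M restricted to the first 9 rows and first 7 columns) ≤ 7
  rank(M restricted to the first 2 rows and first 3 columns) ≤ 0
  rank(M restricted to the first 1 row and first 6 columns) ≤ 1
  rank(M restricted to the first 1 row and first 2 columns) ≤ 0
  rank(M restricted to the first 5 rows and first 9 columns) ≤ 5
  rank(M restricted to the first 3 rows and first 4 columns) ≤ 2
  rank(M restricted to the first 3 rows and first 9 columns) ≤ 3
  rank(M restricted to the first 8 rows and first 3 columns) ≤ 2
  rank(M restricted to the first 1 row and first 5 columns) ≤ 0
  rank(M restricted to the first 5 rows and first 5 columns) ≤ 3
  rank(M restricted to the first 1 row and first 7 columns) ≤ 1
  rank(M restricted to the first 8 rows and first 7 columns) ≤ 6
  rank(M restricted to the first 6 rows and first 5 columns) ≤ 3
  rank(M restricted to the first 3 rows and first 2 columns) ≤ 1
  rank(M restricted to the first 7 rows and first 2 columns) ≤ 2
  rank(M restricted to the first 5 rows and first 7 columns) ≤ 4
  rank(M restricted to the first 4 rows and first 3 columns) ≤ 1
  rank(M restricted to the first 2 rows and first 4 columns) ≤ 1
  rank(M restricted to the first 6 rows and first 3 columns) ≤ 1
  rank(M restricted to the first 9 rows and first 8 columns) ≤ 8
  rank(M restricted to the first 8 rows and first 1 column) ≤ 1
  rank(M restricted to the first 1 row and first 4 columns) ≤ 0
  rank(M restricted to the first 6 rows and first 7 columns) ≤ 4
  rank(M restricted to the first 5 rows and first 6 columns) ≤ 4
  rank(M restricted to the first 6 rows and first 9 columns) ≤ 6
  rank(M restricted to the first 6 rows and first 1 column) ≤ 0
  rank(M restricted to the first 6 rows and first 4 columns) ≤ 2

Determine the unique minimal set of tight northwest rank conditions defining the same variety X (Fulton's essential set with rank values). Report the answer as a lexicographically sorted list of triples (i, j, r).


Reconstructing r_w from the 30 given conditions:

  R[1]: 0, 0, 0, 0, 0, 1, 1, 1, 1
  R[2]: 0, 0, 0, 1, 1, 2, 2, 2, 2
  R[3]: 0, 1, 1, 2, 2, 3, 3, 3, 3
  R[4]: 0, 1, 1, 2, 3, 4, 4, 4, 4
  R[5]: 0, 1, 1, 2, 3, 4, 4, 4, 5
  R[6]: 0, 1, 1, 2, 3, 4, 4, 5, 6
  R[7]: 1, 2, 2, 3, 4, 5, 5, 6, 7
  R[8]: 1, 2, 2, 3, 4, 5, 6, 7, 8
  R[9]: 1, 2, 3, 4, 5, 6, 7, 8, 9

reading off 1-entries of Δ²R: w = (6, 4, 2, 5, 9, 8, 1, 7, 3).

7 SE-corners of the 19-cell Rothe diagram give Ess(w):

[(1, 5, 0), (2, 3, 0), (5, 8, 4), (6, 1, 0), (6, 3, 1), (6, 7, 4), (8, 3, 2)]


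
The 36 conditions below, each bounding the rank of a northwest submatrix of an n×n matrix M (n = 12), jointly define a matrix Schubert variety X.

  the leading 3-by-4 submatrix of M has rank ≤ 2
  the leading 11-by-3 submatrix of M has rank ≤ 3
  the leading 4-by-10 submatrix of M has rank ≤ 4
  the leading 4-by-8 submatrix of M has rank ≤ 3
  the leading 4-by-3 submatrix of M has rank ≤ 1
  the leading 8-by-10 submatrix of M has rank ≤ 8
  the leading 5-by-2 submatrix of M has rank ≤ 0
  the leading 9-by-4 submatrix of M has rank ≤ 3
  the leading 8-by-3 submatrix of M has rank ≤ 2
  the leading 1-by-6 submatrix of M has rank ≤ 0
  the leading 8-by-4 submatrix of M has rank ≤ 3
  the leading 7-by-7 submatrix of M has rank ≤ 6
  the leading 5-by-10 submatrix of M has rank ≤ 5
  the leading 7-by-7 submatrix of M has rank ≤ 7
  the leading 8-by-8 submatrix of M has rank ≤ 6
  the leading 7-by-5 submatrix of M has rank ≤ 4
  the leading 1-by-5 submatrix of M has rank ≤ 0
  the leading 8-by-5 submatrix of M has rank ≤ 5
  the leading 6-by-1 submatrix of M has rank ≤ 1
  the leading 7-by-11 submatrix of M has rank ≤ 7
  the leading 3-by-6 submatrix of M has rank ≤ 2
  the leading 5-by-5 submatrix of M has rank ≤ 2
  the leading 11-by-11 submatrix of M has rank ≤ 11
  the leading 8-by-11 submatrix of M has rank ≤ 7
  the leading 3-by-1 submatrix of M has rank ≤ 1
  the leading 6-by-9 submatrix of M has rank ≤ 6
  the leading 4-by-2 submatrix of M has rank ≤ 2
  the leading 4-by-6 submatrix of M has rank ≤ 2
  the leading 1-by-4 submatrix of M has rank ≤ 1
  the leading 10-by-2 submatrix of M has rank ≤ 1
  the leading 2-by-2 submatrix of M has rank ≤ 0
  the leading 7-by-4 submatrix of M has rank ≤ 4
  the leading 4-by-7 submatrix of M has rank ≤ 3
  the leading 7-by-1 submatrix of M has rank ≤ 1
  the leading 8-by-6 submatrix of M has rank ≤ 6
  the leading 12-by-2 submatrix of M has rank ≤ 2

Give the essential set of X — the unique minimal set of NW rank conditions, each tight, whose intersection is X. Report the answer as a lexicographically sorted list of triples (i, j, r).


Reconstructing r_w from the 36 given conditions:

  i=1: 0  0  0  0  0  0  1  1  1  1  1  1
  i=2: 0  0  1  1  1  1  2  2  2  2  2  2
  i=3: 0  0  1  2  2  2  3  3  3  3  3  3
  i=4: 0  0  1  2  2  2  3  3  4  4  4  4
  i=5: 0  0  1  2  2  3  4  4  5  5  5  5
  i=6: 1  1  2  3  3  4  5  5  6  6  6  6
  i=7: 1  1  2  3  4  5  6  6  7  7  7  7
  i=8: 1  1  2  3  4  5  6  6  7  7  7  8
  i=9: 1  1  2  3  4  5  6  7  8  8  8  9
  i=10: 1  1  2  3  4  5  6  7  8  9  9  10
  i=11: 1  2  3  4  5  6  7  8  9  10  10  11
  i=12: 1  2  3  4  5  6  7  8  9  10  11  12

giving w = (7, 3, 4, 9, 6, 1, 5, 12, 8, 10, 2, 11) via Δ²R.

Fulton essential set (8 of the 25 Rothe cells):

[(1, 6, 0), (4, 6, 2), (4, 8, 3), (5, 2, 0), (5, 5, 2), (8, 8, 6), (8, 11, 7), (10, 2, 1)]


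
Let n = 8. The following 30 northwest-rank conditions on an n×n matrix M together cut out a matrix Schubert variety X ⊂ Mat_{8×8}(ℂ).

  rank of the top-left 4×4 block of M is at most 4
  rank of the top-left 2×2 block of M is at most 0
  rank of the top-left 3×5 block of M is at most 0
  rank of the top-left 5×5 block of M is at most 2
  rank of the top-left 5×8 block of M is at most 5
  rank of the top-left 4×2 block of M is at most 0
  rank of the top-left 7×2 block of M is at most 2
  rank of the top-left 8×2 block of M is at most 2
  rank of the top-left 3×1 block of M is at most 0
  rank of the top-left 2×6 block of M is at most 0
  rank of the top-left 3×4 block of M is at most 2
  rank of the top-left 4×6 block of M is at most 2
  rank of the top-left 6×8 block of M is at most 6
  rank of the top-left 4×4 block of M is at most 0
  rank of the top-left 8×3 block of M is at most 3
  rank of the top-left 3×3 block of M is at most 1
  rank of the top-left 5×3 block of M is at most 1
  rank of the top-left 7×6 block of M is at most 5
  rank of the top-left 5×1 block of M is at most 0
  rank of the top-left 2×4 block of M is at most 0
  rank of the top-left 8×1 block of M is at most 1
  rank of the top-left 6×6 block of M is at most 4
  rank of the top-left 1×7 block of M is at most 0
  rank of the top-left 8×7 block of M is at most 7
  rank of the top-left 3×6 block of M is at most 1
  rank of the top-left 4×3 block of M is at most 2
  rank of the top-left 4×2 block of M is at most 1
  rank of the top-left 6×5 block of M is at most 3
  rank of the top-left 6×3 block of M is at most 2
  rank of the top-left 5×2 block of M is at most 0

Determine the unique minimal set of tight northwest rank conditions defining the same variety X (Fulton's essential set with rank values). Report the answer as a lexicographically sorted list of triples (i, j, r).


Computing R[i][j] = min implied NW-rank bound (n=8, 30 conditions):

  R[1]: 0 | 0 | 0 | 0 | 0 | 0 | 0 | 1
  R[2]: 0 | 0 | 0 | 0 | 0 | 0 | 1 | 2
  R[3]: 0 | 0 | 0 | 0 | 0 | 1 | 2 | 3
  R[4]: 0 | 0 | 0 | 0 | 1 | 2 | 3 | 4
  R[5]: 0 | 0 | 1 | 1 | 2 | 3 | 4 | 5
  R[6]: 1 | 1 | 2 | 2 | 3 | 4 | 5 | 6
  R[7]: 1 | 2 | 3 | 3 | 4 | 5 | 6 | 7
  R[8]: 1 | 2 | 3 | 4 | 5 | 6 | 7 | 8

the unique w with this rank table is (8, 7, 6, 5, 3, 1, 2, 4).

ℓ(w)=24; the 5 essential cells (i,j,r):

[(1, 7, 0), (2, 6, 0), (3, 5, 0), (4, 4, 0), (5, 2, 0)]


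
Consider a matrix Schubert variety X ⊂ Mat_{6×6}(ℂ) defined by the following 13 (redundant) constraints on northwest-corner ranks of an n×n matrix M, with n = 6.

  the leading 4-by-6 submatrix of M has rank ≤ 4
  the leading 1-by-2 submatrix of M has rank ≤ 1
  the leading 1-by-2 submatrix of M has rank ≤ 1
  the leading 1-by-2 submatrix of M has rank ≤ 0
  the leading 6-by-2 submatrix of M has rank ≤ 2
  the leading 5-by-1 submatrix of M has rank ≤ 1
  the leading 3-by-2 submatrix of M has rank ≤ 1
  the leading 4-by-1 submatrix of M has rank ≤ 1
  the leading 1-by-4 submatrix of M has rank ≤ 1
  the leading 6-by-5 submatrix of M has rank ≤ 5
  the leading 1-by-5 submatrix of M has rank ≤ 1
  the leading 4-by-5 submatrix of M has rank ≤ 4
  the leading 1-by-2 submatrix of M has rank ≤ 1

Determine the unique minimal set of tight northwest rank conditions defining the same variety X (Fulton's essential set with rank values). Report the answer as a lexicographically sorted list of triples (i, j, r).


The tightest implied rank at each (i,j), from the 13 conditions:

  i=1: 0  0  1  1  1  1
  i=2: 1  1  2  2  2  2
  i=3: 1  1  2  3  3  3
  i=4: 1  2  3  4  4  4
  i=5: 1  2  3  4  5  5
  i=6: 1  2  3  4  5  6

the unique w with this rank table is (3, 1, 4, 2, 5, 6).

2 SE-corners of the 3-cell Rothe diagram give Ess(w):

[(1, 2, 0), (3, 2, 1)]


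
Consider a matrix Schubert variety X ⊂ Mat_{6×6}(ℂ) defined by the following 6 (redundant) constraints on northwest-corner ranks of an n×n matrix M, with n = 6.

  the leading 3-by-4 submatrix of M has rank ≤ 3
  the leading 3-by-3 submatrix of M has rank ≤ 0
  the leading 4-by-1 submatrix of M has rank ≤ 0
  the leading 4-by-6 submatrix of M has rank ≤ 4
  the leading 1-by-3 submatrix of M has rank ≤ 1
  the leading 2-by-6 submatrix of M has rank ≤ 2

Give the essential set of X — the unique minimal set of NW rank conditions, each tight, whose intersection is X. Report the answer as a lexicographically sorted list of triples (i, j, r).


Reconstructing r_w from the 6 given conditions:

  R[1]: 0, 0, 0, 1, 1, 1
  R[2]: 0, 0, 0, 1, 2, 2
  R[3]: 0, 0, 0, 1, 2, 3
  R[4]: 0, 1, 1, 2, 3, 4
  R[5]: 1, 2, 2, 3, 4, 5
  R[6]: 1, 2, 3, 4, 5, 6

the unique w with this rank table is (4, 5, 6, 2, 1, 3).

2 SE-corners of the 10-cell Rothe diagram give Ess(w):

[(3, 3, 0), (4, 1, 0)]


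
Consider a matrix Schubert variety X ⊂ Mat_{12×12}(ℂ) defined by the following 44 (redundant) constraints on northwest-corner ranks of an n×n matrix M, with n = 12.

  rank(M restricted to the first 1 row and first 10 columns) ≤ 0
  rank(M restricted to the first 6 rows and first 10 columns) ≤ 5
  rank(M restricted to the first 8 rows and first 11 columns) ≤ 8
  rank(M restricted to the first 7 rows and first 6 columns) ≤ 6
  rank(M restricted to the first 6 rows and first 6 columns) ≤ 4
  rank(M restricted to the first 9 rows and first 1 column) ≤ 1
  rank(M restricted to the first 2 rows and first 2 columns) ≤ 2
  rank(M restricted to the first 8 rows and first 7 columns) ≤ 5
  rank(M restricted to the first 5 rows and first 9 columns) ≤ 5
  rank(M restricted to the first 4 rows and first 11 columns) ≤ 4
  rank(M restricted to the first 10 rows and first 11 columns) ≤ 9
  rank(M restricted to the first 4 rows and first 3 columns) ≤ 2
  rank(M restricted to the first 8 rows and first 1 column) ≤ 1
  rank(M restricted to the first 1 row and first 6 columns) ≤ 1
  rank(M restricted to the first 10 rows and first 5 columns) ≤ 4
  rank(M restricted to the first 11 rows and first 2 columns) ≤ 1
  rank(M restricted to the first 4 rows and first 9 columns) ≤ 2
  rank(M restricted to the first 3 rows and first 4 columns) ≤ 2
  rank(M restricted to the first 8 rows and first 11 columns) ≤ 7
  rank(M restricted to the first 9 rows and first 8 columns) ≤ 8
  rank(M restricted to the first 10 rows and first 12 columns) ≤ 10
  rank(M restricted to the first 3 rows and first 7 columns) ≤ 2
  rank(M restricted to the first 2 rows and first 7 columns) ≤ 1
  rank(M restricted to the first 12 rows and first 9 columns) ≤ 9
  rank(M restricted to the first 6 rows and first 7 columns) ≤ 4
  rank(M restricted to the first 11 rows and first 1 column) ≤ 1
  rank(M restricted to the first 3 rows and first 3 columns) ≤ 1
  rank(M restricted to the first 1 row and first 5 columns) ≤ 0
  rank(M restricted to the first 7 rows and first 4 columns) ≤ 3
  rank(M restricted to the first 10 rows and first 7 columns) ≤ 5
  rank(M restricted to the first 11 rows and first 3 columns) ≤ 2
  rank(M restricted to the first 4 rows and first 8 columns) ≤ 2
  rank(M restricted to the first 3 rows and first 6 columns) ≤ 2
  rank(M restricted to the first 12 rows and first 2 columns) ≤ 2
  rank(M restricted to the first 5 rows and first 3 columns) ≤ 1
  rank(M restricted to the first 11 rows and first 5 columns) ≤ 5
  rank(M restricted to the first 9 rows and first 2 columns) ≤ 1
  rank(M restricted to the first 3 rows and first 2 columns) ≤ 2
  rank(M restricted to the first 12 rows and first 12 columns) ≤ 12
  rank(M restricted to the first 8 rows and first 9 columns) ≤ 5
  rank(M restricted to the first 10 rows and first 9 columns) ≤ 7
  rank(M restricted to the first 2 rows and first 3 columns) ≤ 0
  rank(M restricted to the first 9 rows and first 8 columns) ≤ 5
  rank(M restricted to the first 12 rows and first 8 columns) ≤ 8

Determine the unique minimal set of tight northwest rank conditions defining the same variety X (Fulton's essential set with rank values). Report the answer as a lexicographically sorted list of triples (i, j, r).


Propagating the 44 rank bounds to every northwest block:

  R[1]: 0 | 0 | 0 | 0 | 0 | 0 | 0 | 0 | 0 | 0 | 1 | 1
  R[2]: 0 | 0 | 0 | 1 | 1 | 1 | 1 | 1 | 1 | 1 | 2 | 2
  R[3]: 1 | 1 | 1 | 2 | 2 | 2 | 2 | 2 | 2 | 2 | 3 | 3
  R[4]: 1 | 1 | 1 | 2 | 2 | 2 | 2 | 2 | 2 | 3 | 4 | 4
  R[5]: 1 | 1 | 1 | 2 | 3 | 3 | 3 | 3 | 3 | 4 | 5 | 5
  R[6]: 1 | 1 | 2 | 3 | 4 | 4 | 4 | 4 | 4 | 5 | 6 | 6
  R[7]: 1 | 1 | 2 | 3 | 4 | 5 | 5 | 5 | 5 | 6 | 7 | 7
  R[8]: 1 | 1 | 2 | 3 | 4 | 5 | 5 | 5 | 5 | 6 | 7 | 8
  R[9]: 1 | 1 | 2 | 3 | 4 | 5 | 5 | 5 | 6 | 7 | 8 | 9
  R[10]: 1 | 1 | 2 | 3 | 4 | 5 | 5 | 6 | 7 | 8 | 9 | 10
  R[11]: 1 | 1 | 2 | 3 | 4 | 5 | 6 | 7 | 8 | 9 | 10 | 11
  R[12]: 1 | 2 | 3 | 4 | 5 | 6 | 7 | 8 | 9 | 10 | 11 | 12

so w = (11, 4, 1, 10, 5, 3, 6, 12, 9, 8, 7, 2).

|D(w)|=34, |Ess(w)|=8:

[(1, 10, 0), (2, 3, 0), (4, 9, 2), (5, 3, 1), (8, 9, 5), (9, 8, 5), (10, 7, 5), (11, 2, 1)]


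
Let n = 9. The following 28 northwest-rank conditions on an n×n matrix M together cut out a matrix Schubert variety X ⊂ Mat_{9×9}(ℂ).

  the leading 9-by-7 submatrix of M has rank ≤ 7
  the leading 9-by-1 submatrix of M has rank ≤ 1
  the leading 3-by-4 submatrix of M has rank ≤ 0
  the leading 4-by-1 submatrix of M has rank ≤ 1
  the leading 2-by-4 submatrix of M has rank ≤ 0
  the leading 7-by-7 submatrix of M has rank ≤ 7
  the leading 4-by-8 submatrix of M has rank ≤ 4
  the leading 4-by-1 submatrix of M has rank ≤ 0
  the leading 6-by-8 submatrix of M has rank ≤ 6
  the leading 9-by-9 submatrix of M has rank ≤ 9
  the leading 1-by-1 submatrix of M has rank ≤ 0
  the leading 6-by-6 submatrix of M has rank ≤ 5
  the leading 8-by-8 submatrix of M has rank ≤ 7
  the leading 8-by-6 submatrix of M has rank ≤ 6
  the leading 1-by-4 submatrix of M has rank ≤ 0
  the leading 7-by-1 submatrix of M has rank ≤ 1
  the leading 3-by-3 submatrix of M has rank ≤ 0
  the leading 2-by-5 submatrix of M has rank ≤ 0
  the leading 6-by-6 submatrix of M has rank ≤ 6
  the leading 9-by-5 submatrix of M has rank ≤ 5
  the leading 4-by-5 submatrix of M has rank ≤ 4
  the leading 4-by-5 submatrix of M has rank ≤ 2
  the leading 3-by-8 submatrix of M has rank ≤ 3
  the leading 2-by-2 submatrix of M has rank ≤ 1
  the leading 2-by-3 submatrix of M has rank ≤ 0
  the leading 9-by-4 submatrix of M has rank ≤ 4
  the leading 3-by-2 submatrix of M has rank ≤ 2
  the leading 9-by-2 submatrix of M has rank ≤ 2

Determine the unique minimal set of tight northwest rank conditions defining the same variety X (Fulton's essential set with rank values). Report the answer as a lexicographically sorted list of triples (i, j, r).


Computing R[i][j] = min implied NW-rank bound (n=9, 28 conditions):

  R[1]: 0 0 0 0 0 1 1 1 1
  R[2]: 0 0 0 0 0 1 2 2 2
  R[3]: 0 0 0 0 1 2 3 3 3
  R[4]: 0 1 1 1 2 3 4 4 4
  R[5]: 1 2 2 2 3 4 5 5 5
  R[6]: 1 2 3 3 4 5 6 6 6
  R[7]: 1 2 3 4 5 6 7 7 7
  R[8]: 1 2 3 4 5 6 7 7 8
  R[9]: 1 2 3 4 5 6 7 8 9

hence w(1..9) = (6, 7, 5, 2, 1, 3, 4, 9, 8).

Fulton essential set (4 of the 16 Rothe cells):

[(2, 5, 0), (3, 4, 0), (4, 1, 0), (8, 8, 7)]


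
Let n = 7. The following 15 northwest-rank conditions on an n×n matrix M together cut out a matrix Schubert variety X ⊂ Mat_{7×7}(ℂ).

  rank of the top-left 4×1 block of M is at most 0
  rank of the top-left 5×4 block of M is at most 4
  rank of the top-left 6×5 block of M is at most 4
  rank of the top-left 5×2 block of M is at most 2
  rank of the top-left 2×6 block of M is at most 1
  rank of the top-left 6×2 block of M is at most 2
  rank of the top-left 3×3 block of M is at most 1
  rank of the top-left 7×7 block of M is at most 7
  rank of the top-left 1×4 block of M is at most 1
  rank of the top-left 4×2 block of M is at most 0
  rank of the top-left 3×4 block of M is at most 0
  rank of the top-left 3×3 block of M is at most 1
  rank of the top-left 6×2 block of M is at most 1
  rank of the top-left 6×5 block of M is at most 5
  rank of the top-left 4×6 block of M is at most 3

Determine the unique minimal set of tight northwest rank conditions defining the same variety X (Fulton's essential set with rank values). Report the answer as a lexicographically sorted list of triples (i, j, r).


Computing R[i][j] = min implied NW-rank bound (n=7, 15 conditions):

  0 | 0 | 0 | 0 | 1 | 1 | 1
  0 | 0 | 0 | 0 | 1 | 1 | 2
  0 | 0 | 0 | 0 | 1 | 2 | 3
  0 | 0 | 1 | 1 | 2 | 3 | 4
  1 | 1 | 2 | 2 | 3 | 4 | 5
  1 | 1 | 2 | 3 | 4 | 5 | 6
  1 | 2 | 3 | 4 | 5 | 6 | 7

giving w = (5, 7, 6, 3, 1, 4, 2) via Δ²R.

ℓ(w)=16; the 4 essential cells (i,j,r):

[(2, 6, 1), (3, 4, 0), (4, 2, 0), (6, 2, 1)]


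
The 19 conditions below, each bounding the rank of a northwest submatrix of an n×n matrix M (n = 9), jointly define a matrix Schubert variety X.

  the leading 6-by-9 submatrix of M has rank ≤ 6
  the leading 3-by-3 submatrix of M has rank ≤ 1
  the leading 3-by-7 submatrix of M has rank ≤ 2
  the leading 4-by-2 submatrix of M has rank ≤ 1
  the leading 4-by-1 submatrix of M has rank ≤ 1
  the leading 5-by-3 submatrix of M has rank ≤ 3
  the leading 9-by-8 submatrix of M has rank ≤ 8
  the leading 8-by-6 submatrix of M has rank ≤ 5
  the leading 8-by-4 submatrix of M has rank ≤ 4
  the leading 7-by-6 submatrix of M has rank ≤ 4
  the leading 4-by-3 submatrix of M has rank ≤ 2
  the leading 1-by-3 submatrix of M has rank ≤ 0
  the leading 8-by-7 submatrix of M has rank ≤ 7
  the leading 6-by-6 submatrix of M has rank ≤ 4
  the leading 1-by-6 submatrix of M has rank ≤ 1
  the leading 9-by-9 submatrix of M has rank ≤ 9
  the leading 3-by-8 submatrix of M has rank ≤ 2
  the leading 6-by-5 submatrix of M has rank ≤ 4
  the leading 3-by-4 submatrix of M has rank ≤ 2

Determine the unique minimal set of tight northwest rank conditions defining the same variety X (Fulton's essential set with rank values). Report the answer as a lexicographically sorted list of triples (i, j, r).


The tightest implied rank at each (i,j), from the 19 conditions:

  R[1]: 0 | 0 | 0 | 1 | 1 | 1 | 1 | 1 | 1
  R[2]: 1 | 1 | 1 | 2 | 2 | 2 | 2 | 2 | 2
  R[3]: 1 | 1 | 1 | 2 | 2 | 2 | 2 | 2 | 3
  R[4]: 1 | 1 | 2 | 3 | 3 | 3 | 3 | 3 | 4
  R[5]: 1 | 2 | 3 | 4 | 4 | 4 | 4 | 4 | 5
  R[6]: 1 | 2 | 3 | 4 | 4 | 4 | 5 | 5 | 6
  R[7]: 1 | 2 | 3 | 4 | 4 | 4 | 5 | 6 | 7
  R[8]: 1 | 2 | 3 | 4 | 5 | 5 | 6 | 7 | 8
  R[9]: 1 | 2 | 3 | 4 | 5 | 6 | 7 | 8 | 9

hence w(1..9) = (4, 1, 9, 3, 2, 7, 8, 5, 6).

D(w) has 14 cells with 5 SE-corners; essential set:

[(1, 3, 0), (3, 3, 1), (3, 8, 2), (4, 2, 1), (7, 6, 4)]


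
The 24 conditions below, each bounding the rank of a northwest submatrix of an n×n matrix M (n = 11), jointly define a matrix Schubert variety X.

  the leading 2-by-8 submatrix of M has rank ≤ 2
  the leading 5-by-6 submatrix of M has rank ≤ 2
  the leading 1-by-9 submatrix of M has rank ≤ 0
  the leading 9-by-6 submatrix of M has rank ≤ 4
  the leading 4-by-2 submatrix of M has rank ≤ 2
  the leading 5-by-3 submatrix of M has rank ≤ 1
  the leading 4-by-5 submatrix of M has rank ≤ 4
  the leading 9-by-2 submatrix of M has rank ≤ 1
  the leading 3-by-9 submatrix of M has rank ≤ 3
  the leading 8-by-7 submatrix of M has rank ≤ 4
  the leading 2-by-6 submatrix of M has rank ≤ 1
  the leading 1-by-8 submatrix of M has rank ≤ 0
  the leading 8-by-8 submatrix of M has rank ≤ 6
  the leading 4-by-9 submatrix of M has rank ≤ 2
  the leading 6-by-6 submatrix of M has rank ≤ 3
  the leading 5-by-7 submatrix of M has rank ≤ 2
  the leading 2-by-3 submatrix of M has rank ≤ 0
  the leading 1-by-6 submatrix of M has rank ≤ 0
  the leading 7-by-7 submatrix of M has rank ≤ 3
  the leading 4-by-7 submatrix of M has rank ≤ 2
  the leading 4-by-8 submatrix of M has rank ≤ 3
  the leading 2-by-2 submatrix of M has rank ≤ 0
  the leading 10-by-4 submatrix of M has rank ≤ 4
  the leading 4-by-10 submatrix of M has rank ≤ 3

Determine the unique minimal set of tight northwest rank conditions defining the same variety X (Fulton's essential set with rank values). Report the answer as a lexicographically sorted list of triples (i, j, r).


Reconstructing r_w from the 24 given conditions:

  row 1: 0, 0, 0, 0, 0, 0, 0, 0, 0, 1, 1
  row 2: 0, 0, 0, 1, 1, 1, 1, 1, 1, 2, 2
  row 3: 1, 1, 1, 2, 2, 2, 2, 2, 2, 3, 3
  row 4: 1, 1, 1, 2, 2, 2, 2, 2, 2, 3, 4
  row 5: 1, 1, 1, 2, 2, 2, 2, 3, 3, 4, 5
  row 6: 1, 1, 2, 3, 3, 3, 3, 4, 4, 5, 6
  row 7: 1, 1, 2, 3, 3, 3, 3, 4, 5, 6, 7
  row 8: 1, 1, 2, 3, 4, 4, 4, 5, 6, 7, 8
  row 9: 1, 1, 2, 3, 4, 4, 5, 6, 7, 8, 9
  row 10: 1, 2, 3, 4, 5, 5, 6, 7, 8, 9, 10
  row 11: 1, 2, 3, 4, 5, 6, 7, 8, 9, 10, 11

the unique w with this rank table is (10, 4, 1, 11, 8, 3, 9, 5, 7, 2, 6).

D(w) has 32 cells with 8 SE-corners; essential set:

[(1, 9, 0), (2, 3, 0), (4, 9, 2), (5, 3, 1), (5, 7, 2), (7, 7, 3), (9, 2, 1), (9, 6, 4)]


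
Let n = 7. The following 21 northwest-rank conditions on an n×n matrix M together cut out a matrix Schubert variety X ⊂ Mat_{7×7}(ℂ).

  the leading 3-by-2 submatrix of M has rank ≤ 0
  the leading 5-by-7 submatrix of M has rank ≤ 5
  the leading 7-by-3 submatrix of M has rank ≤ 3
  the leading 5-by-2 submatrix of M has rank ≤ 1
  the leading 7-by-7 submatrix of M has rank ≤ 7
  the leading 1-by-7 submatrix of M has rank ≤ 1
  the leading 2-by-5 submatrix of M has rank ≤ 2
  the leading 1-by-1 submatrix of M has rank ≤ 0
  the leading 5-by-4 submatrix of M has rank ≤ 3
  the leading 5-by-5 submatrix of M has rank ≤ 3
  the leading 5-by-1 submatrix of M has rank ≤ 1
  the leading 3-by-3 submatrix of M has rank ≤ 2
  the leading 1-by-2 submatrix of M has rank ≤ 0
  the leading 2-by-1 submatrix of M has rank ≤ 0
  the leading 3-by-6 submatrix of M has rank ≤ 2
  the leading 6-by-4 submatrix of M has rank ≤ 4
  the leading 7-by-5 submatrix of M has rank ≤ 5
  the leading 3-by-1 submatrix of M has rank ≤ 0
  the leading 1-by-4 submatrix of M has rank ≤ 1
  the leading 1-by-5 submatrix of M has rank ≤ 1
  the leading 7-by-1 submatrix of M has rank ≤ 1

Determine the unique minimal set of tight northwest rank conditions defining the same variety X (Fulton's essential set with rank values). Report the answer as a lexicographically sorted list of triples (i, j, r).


Computing R[i][j] = min implied NW-rank bound (n=7, 21 conditions):

  R[1]: 0 | 0 | 1 | 1 | 1 | 1 | 1
  R[2]: 0 | 0 | 1 | 2 | 2 | 2 | 2
  R[3]: 0 | 0 | 1 | 2 | 2 | 2 | 3
  R[4]: 1 | 1 | 2 | 3 | 3 | 3 | 4
  R[5]: 1 | 1 | 2 | 3 | 3 | 4 | 5
  R[6]: 1 | 2 | 3 | 4 | 4 | 5 | 6
  R[7]: 1 | 2 | 3 | 4 | 5 | 6 | 7

hence w(1..7) = (3, 4, 7, 1, 6, 2, 5).

ℓ(w)=10; the 4 essential cells (i,j,r):

[(3, 2, 0), (3, 6, 2), (5, 2, 1), (5, 5, 3)]


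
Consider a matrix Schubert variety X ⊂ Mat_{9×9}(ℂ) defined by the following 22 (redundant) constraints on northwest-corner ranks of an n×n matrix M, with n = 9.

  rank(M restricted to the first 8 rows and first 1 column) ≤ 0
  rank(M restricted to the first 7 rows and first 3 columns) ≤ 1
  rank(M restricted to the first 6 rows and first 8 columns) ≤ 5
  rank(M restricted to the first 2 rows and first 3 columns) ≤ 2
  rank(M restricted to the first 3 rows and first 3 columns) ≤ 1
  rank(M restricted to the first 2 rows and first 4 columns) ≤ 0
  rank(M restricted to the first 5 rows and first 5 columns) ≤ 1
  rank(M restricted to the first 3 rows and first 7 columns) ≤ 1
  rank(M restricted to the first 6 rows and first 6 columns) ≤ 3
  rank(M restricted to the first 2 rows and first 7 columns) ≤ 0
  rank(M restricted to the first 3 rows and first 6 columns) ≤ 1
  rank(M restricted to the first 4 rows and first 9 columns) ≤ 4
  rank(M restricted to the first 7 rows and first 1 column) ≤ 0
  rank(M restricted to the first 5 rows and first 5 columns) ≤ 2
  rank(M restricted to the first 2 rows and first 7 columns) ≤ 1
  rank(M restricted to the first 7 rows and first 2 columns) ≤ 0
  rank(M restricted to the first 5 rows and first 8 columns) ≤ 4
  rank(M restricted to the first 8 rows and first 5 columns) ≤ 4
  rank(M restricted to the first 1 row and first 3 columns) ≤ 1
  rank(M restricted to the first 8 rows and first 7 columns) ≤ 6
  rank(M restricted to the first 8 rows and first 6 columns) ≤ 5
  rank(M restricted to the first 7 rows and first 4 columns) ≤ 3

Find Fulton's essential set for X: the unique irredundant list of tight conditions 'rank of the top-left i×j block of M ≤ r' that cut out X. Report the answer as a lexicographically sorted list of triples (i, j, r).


Reconstructing r_w from the 22 given conditions:

  i=1: 0, 0, 0, 0, 0, 0, 0, 1, 1
  i=2: 0, 0, 0, 0, 0, 0, 0, 1, 2
  i=3: 0, 0, 1, 1, 1, 1, 1, 2, 3
  i=4: 0, 0, 1, 1, 1, 2, 2, 3, 4
  i=5: 0, 0, 1, 1, 1, 2, 3, 4, 5
  i=6: 0, 0, 1, 2, 2, 3, 4, 5, 6
  i=7: 0, 0, 1, 2, 3, 4, 5, 6, 7
  i=8: 0, 1, 2, 3, 4, 5, 6, 7, 8
  i=9: 1, 2, 3, 4, 5, 6, 7, 8, 9

so w = (8, 9, 3, 6, 7, 4, 5, 2, 1).

Fulton essential set (4 of the 29 Rothe cells):

[(2, 7, 0), (5, 5, 1), (7, 2, 0), (8, 1, 0)]


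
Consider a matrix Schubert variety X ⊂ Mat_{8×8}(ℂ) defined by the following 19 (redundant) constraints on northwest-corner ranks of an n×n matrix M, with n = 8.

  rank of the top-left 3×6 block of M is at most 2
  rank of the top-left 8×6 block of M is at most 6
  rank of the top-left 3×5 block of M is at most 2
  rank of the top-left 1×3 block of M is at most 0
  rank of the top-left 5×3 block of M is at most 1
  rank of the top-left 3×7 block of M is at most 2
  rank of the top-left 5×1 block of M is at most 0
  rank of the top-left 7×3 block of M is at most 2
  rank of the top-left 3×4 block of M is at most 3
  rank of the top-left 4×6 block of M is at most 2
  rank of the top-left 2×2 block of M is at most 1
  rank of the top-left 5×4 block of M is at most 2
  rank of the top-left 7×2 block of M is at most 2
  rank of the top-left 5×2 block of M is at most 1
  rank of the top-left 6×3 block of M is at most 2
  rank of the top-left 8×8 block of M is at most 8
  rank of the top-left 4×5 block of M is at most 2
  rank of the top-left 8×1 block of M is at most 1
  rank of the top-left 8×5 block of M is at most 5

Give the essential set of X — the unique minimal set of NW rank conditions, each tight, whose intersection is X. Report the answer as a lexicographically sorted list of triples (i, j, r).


Recovering R(i,j) via the rank-extension bound from the 19 conditions:

  R[1]: 0  0  0  1  1  1  1  1
  R[2]: 0  1  1  2  2  2  2  2
  R[3]: 0  1  1  2  2  2  2  3
  R[4]: 0  1  1  2  2  2  3  4
  R[5]: 0  1  1  2  3  3  4  5
  R[6]: 1  2  2  3  4  4  5  6
  R[7]: 1  2  2  3  4  5  6  7
  R[8]: 1  2  3  4  5  6  7  8

giving w = (4, 2, 8, 7, 5, 1, 6, 3) via Δ²R.

ℓ(w)=16; the 6 essential cells (i,j,r):

[(1, 3, 0), (3, 7, 2), (4, 6, 2), (5, 1, 0), (5, 3, 1), (7, 3, 2)]


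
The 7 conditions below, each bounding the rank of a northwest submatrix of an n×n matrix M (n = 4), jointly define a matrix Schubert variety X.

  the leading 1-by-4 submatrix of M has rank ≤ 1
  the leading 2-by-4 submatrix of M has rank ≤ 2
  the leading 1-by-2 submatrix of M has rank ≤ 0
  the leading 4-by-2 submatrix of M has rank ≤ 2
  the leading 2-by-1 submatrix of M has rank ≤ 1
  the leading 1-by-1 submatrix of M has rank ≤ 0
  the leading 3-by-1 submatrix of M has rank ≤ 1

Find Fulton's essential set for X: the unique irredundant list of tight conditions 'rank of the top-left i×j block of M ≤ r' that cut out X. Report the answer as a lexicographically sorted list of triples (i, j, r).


Rank table r_w(4×4) implied by the 7 constraints:

  i=1: 0  0  1  1
  i=2: 1  1  2  2
  i=3: 1  2  3  3
  i=4: 1  2  3  4

giving w = (3, 1, 2, 4) via Δ²R.

Rothe diagram D(w) (2 cells), 1 SE-corner (essential condition):

[(1, 2, 0)]


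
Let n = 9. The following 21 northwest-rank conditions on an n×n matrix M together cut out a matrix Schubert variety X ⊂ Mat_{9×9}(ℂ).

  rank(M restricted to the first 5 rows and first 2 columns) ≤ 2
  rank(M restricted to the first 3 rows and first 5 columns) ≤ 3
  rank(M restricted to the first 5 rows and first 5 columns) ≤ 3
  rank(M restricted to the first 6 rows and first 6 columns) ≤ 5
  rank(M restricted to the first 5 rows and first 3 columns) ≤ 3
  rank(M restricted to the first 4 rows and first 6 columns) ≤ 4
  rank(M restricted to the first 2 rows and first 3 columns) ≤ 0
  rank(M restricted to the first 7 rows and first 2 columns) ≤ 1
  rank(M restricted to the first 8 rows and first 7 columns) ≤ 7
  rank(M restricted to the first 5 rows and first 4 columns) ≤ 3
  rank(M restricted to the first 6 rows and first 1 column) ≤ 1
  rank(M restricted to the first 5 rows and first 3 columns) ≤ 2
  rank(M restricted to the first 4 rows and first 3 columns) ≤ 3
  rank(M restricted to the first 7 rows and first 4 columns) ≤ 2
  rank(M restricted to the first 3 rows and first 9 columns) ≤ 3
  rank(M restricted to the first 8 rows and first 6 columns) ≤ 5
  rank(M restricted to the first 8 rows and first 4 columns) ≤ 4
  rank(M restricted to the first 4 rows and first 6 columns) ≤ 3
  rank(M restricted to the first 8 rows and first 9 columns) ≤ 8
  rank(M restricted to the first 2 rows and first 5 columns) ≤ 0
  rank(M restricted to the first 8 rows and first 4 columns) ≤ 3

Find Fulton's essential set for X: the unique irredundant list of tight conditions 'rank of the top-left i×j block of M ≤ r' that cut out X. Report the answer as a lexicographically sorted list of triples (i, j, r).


The tightest implied rank at each (i,j), from the 21 conditions:

  i=1: 0 | 0 | 0 | 0 | 0 | 1 | 1 | 1 | 1
  i=2: 0 | 0 | 0 | 0 | 0 | 1 | 2 | 2 | 2
  i=3: 1 | 1 | 1 | 1 | 1 | 2 | 3 | 3 | 3
  i=4: 1 | 1 | 2 | 2 | 2 | 3 | 4 | 4 | 4
  i=5: 1 | 1 | 2 | 2 | 3 | 4 | 5 | 5 | 5
  i=6: 1 | 1 | 2 | 2 | 3 | 4 | 5 | 6 | 6
  i=7: 1 | 1 | 2 | 2 | 3 | 4 | 5 | 6 | 7
  i=8: 1 | 2 | 3 | 3 | 4 | 5 | 6 | 7 | 8
  i=9: 1 | 2 | 3 | 4 | 5 | 6 | 7 | 8 | 9

hence w(1..9) = (6, 7, 1, 3, 5, 8, 9, 2, 4).

3 SE-corners of the 17-cell Rothe diagram give Ess(w):

[(2, 5, 0), (7, 2, 1), (7, 4, 2)]


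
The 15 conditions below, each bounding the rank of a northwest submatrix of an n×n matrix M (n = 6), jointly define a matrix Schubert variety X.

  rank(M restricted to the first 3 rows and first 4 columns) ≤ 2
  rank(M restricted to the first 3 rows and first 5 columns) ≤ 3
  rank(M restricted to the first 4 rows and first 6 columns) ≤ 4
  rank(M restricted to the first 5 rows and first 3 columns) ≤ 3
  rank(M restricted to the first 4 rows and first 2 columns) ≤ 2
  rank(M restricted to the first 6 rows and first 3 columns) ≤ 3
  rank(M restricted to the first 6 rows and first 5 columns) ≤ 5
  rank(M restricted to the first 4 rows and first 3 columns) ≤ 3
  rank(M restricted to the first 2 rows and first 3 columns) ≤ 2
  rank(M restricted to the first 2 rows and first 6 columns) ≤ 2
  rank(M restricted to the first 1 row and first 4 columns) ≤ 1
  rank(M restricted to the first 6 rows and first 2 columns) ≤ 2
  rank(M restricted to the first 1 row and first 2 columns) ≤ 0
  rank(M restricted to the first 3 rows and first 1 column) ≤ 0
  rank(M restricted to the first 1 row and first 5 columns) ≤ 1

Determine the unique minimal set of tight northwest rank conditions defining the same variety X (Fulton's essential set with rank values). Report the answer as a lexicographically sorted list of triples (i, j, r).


Computing R[i][j] = min implied NW-rank bound (n=6, 15 conditions):

  0, 0, 1, 1, 1, 1
  0, 1, 2, 2, 2, 2
  0, 1, 2, 2, 3, 3
  1, 2, 3, 3, 4, 4
  1, 2, 3, 4, 5, 5
  1, 2, 3, 4, 5, 6

reading off 1-entries of Δ²R: w = (3, 2, 5, 1, 4, 6).

ℓ(w)=5; the 3 essential cells (i,j,r):

[(1, 2, 0), (3, 1, 0), (3, 4, 2)]


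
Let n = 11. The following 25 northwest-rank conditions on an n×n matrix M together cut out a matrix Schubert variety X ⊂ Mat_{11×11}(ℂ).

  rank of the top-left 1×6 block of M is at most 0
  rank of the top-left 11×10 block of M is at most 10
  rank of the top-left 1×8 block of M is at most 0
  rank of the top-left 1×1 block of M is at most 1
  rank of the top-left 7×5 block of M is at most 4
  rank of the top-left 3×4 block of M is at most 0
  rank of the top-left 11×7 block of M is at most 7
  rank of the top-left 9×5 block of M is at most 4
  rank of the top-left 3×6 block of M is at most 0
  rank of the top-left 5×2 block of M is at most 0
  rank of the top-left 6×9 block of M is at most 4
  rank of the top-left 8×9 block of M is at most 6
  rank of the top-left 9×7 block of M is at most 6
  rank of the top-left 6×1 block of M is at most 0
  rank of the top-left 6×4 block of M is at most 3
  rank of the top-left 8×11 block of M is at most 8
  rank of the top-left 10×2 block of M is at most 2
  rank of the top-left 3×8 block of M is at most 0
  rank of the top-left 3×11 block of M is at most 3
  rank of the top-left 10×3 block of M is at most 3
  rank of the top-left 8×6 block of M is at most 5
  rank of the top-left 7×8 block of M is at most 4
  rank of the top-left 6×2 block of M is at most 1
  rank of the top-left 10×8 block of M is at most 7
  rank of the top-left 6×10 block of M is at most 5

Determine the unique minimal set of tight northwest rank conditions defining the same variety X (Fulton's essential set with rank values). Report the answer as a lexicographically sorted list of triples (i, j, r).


Recovering R(i,j) via the rank-extension bound from the 25 conditions:

  0, 0, 0, 0, 0, 0, 0, 0, 1, 1, 1
  0, 0, 0, 0, 0, 0, 0, 0, 1, 2, 2
  0, 0, 0, 0, 0, 0, 0, 0, 1, 2, 3
  0, 0, 1, 1, 1, 1, 1, 1, 2, 3, 4
  0, 0, 1, 2, 2, 2, 2, 2, 3, 4, 5
  0, 1, 2, 3, 3, 3, 3, 3, 4, 5, 6
  1, 2, 3, 4, 4, 4, 4, 4, 5, 6, 7
  1, 2, 3, 4, 4, 5, 5, 5, 6, 7, 8
  1, 2, 3, 4, 4, 5, 6, 6, 7, 8, 9
  1, 2, 3, 4, 5, 6, 7, 7, 8, 9, 10
  1, 2, 3, 4, 5, 6, 7, 8, 9, 10, 11

giving w = (9, 10, 11, 3, 4, 2, 1, 6, 7, 5, 8) via Δ²R.

D(w) has 31 cells with 4 SE-corners; essential set:

[(3, 8, 0), (5, 2, 0), (6, 1, 0), (9, 5, 4)]
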